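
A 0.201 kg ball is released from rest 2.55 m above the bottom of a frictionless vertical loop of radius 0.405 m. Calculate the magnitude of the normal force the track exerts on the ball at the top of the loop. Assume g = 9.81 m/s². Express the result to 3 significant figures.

Energy from release to top (height 2r): mgh = ½mv_top² + mg(2r)
v_top² = 2g(h − 2r) = 2(9.81)(2.55 − 0.8100) = 34.139 m²/s²
At the top, both N and weight point toward the centre: N + mg = mv_top²/r
N = m(v_top²/r − g) = 0.201(34.139/0.405 − 9.81) = 14.97 N

N = 15.0 N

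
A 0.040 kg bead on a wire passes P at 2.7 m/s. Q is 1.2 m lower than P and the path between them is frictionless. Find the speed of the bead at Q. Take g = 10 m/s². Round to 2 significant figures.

Equating total energy at the two states: ½mv₀² + mgh = ½mv²
v² = v₀² + 2gh = (2.7)² + 2(10)(1.2) = 31.290
v = √31.290 = 5.594 m/s

v = 5.6 m/s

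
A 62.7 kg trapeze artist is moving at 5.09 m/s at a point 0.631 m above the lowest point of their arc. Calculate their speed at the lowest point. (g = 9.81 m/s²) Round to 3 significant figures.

By conservation of mechanical energy, ½mv₀² + mgh = ½mv²
v² = v₀² + 2gh = (5.09)² + 2(9.81)(0.631) = 38.288
v = √38.288 = 6.188 m/s

v = 6.19 m/s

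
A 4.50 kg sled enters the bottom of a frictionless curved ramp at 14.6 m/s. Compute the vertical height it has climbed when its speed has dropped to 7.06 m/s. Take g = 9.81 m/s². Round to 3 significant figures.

Conservation of energy: ½mv₁² = ½mv₂² + mgh
h = (v₁² − v₂²)/(2g) = (14.6² − 7.06²)/(2 × 9.81) = 8.324 m

h = 8.32 m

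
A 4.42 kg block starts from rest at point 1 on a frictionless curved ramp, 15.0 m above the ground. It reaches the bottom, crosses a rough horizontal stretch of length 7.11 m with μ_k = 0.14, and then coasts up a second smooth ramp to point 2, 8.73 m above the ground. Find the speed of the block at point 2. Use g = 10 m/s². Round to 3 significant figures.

Energy at 1: mgh₁ = (4.42)(10)(15.0) = 663.00 J
Friction loss: W_f = μ_k mg d = 44.00 J
At 2: ½mv² + mgh₂ = mgh₁ − W_f
½mv² = 663.00 − 44.00 − 385.87 = 233.14 J
v = √(2 × 233.14/4.42) = 10.27 m/s

v = 10.3 m/s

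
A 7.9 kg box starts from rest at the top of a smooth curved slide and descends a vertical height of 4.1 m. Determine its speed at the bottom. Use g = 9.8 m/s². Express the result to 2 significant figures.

v = 9.0 m/s

Equating total energy at the two states: mgh = ½mv²
The mass cancels from both sides.
v = √(2gh) = √(2 × 9.8 × 4.1) = √80.360 = 8.964 m/s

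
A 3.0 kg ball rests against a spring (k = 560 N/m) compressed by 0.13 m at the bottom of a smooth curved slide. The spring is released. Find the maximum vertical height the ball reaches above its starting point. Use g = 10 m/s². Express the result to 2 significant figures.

Energy conservation from release to the highest point: ½kx² = mgh
h = kx²/(2mg) = (560)(0.13)²/(2 × 3.0 × 10) = 0.1577 m

h = 0.16 m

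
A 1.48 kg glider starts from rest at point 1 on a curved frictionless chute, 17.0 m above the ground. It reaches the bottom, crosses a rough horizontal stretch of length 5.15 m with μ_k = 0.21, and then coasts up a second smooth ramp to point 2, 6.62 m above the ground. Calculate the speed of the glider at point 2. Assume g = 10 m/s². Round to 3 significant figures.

v = 13.6 m/s

Energy at 1: mgh₁ = (1.48)(10)(17.0) = 251.60 J
Friction loss: W_f = μ_k mg d = 16.01 J
At 2: ½mv² + mgh₂ = mgh₁ − W_f
½mv² = 251.60 − 16.01 − 97.976 = 137.62 J
v = √(2 × 137.62/1.48) = 13.64 m/s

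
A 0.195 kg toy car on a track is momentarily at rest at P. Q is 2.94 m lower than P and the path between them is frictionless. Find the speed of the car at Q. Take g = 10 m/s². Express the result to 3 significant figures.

Energy conservation between the two points: mgh = ½mv²
v = √(2gh) = √(2 × 10 × 2.94) = √58.800 = 7.668 m/s

v = 7.67 m/s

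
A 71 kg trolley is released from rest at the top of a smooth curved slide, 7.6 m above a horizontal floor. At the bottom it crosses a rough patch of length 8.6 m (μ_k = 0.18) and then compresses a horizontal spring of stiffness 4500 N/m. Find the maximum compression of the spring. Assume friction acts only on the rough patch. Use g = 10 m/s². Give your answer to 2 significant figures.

x = 1.4 m

Initial energy: E₁ = mgh = (71)(10)(7.6) = 5396.0 J
Friction removes W_f = μ_k mg d = (0.18)(71)(10)(8.6) = 1099 J
Energy reaching the spring: E = 5396.0 − 1099 = 4296.9 J
At max compression ½kx² = E ⇒ x = √(2E/k) = √(2 × 4296.9/4500) = 1.382 m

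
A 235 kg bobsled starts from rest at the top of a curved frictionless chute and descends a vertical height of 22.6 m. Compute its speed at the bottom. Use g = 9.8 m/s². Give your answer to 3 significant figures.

By conservation of mechanical energy, mgh = ½mv²
v = √(2gh) = √(2 × 9.8 × 22.6) = √442.96 = 21.05 m/s

v = 21.0 m/s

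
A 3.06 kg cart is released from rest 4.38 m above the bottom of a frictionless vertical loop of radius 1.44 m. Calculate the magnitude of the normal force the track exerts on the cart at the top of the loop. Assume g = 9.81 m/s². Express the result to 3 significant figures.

Energy from release to top (height 2r): mgh = ½mv_top² + mg(2r)
v_top² = 2g(h − 2r) = 2(9.81)(4.38 − 2.880) = 29.430 m²/s²
At the top, both N and weight point toward the centre: N + mg = mv_top²/r
N = m(v_top²/r − g) = 3.06(29.430/1.44 − 9.81) = 32.52 N

N = 32.5 N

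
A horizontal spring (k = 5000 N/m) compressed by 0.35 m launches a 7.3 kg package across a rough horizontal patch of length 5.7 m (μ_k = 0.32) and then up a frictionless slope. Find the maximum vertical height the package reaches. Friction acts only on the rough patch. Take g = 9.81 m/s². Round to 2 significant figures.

h = 2.5 m

Spring energy: E₀ = ½kx² = ½(5000)(0.35)² = 306.25 J
Friction: W_f = μ_k mg d = (0.32)(7.3)(9.81)(5.7) = 130.6 J
Energy at base of ramp: E = 306.25 − 130.6 = 175.63 J
At max height all remaining energy is PE: mgh = E ⇒ h = E/(mg) = 175.63/(7.3 × 9.81) = 2.452 m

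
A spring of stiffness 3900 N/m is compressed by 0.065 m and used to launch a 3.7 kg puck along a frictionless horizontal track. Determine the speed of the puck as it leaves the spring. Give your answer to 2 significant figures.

Conservation of energy: ½kx² = ½mv²
v = x√(k/m) = 0.065 × √(3900/3.7) = 2.110 m/s

v = 2.1 m/s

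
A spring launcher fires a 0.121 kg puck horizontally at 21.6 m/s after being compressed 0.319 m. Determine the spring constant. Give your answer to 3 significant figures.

k = 555 N/m

Spring PE at full compression equals KE at release: ½kx² = ½mv²
k = mv²/x² = (0.121)(21.6)²/(0.319)² = 554.8 N/m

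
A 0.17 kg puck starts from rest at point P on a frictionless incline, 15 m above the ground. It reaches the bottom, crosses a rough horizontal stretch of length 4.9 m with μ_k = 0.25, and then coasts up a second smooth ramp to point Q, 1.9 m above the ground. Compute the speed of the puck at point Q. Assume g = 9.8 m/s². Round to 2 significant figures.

v = 15 m/s

Energy at P: mgh₁ = (0.17)(9.8)(15) = 24.990 J
Friction loss: W_f = μ_k mg d = 2.041 J
At Q: ½mv² + mgh₂ = mgh₁ − W_f
½mv² = 24.990 − 2.041 − 3.1654 = 19.784 J
v = √(2 × 19.784/0.17) = 15.26 m/s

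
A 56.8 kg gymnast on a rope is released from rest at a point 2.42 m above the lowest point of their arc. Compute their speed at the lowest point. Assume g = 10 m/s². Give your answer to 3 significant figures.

By conservation of mechanical energy, mgh = ½mv²
The mass cancels from both sides.
v = √(2gh) = √(2 × 10 × 2.42) = √48.400 = 6.957 m/s

v = 6.96 m/s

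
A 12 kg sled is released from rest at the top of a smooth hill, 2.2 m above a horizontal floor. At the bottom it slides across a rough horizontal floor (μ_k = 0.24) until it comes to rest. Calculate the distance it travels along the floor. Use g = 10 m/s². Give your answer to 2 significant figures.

d = 9.2 m

Energy at the top = energy at the end + work done against friction:
At rest all PE has been dissipated by friction: mgh = μ_k m g d
d = h/μ_k = 2.2/0.24 = 9.167 m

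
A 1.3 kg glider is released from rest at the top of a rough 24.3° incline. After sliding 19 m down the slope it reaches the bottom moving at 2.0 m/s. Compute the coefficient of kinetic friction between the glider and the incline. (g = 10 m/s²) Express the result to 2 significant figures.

μ_k = 0.44

The energy dissipated by friction is the PE lost minus the KE gained:
mgL sinθ = 101.64 J; ½mv² = 2.6000 J
W_f = 101.64 − 2.6000 = 99.04 J
μ_k = W_f/(mg cosθ · L) = 99.04/(11.85 × 19) = 0.4400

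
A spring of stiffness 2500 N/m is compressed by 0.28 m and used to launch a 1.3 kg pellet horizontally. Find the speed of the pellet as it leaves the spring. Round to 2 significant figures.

The pellet leaves the spring when the spring is at natural length, so ½kx² = ½mv²
v = x√(k/m) = 0.28 × √(2500/1.3) = 12.28 m/s

v = 12 m/s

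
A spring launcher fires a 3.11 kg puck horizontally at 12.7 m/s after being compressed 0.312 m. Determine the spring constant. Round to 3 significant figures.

½kx² = ½mv²
k = mv²/x² = (3.11)(12.7)²/(0.312)² = 5153 N/m

k = 5150 N/m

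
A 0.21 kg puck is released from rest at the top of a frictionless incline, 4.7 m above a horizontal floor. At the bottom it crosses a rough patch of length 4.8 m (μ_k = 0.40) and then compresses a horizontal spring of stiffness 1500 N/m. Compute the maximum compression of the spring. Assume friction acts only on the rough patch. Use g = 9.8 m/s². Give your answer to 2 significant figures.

Initial energy: E₁ = mgh = (0.21)(9.8)(4.7) = 9.6726 J
Friction removes W_f = μ_k mg d = (0.40)(0.21)(9.8)(4.8) = 3.951 J
Energy reaching the spring: E = 9.6726 − 3.951 = 5.7212 J
At max compression ½kx² = E ⇒ x = √(2E/k) = √(2 × 5.7212/1500) = 0.08734 m

x = 0.087 m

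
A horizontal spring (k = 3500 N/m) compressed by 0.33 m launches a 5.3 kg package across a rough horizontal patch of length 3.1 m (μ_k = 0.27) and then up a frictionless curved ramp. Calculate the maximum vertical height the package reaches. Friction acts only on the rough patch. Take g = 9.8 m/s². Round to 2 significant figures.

Spring energy: E₀ = ½kx² = ½(3500)(0.33)² = 190.58 J
Friction: W_f = μ_k mg d = (0.27)(5.3)(9.8)(3.1) = 43.47 J
Energy at base of ramp: E = 190.58 − 43.47 = 147.10 J
At max height all remaining energy is PE: mgh = E ⇒ h = E/(mg) = 147.10/(5.3 × 9.8) = 2.832 m

h = 2.8 m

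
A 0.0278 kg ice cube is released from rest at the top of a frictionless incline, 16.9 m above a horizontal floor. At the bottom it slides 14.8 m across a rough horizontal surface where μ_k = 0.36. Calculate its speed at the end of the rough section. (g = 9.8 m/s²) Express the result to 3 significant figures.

v = 15.1 m/s

Energy at the top = energy at the end + work done against friction:
mgh = ½mv² + μ_k m g d
W_f = μ_k mg d = (0.36)(0.0278)(9.8)(14.8) = 1.452 J
½mv² = mgh − W_f = 4.6042 − 1.452 = 3.1527 J
v = √(2 × 3.1527/0.0278) = 15.06 m/s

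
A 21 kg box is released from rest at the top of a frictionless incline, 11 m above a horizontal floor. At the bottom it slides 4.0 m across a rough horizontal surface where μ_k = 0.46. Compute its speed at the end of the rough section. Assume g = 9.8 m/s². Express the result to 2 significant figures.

v = 13 m/s

Energy bookkeeping (friction removes W_f = μ_k N d):
mgh = ½mv² + μ_k m g d
W_f = μ_k mg d = (0.46)(21)(9.8)(4.0) = 378.7 J
½mv² = mgh − W_f = 2263.8 − 378.7 = 1885.1 J
v = √(2 × 1885.1/21) = 13.40 m/s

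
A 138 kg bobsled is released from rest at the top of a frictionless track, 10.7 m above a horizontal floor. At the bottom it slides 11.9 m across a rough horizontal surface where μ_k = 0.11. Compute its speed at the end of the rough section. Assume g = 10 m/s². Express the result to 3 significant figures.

Applying the work–energy principle:
mgh = ½mv² + μ_k m g d
W_f = μ_k mg d = (0.11)(138)(10)(11.9) = 1806 J
½mv² = mgh − W_f = 14766 − 1806 = 12960 J
v = √(2 × 12960/138) = 13.70 m/s

v = 13.7 m/s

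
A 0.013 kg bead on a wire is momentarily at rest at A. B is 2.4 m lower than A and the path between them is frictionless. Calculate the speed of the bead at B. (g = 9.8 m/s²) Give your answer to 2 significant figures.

v = 6.9 m/s

By conservation of mechanical energy, mgh = ½mv²
The mass cancels from both sides.
v = √(2gh) = √(2 × 9.8 × 2.4) = √47.040 = 6.859 m/s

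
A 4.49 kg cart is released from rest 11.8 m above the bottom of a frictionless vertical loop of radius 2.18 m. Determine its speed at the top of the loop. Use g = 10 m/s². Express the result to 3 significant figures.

v = 12.2 m/s

Energy conservation: mgh = ½mv_top² + mg(2r)
v_top² = 2g(h − 2r) = 2(10)(11.8 − 4.360) = 148.8
v_top = 12.20 m/s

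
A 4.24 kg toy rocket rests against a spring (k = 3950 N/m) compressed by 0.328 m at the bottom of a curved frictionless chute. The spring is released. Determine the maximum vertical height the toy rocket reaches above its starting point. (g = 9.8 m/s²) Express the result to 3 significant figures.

h = 5.11 m

At maximum height the toy rocket is at rest, so ½kx² = mgh
h = kx²/(2mg) = (3950)(0.328)²/(2 × 4.24 × 9.8) = 5.114 m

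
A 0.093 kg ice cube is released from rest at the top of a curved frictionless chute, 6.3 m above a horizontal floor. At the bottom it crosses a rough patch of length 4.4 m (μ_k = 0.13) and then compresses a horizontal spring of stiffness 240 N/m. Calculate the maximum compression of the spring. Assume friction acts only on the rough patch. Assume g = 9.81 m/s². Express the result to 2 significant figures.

Initial energy: E₁ = mgh = (0.093)(9.81)(6.3) = 5.7477 J
Friction removes W_f = μ_k mg d = (0.13)(0.093)(9.81)(4.4) = 0.5219 J
Energy reaching the spring: E = 5.7477 − 0.5219 = 5.2258 J
At max compression ½kx² = E ⇒ x = √(2E/k) = √(2 × 5.2258/240) = 0.2087 m

x = 0.21 m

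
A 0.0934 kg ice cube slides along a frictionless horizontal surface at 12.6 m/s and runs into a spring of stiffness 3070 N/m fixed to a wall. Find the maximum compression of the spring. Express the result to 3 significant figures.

x = 0.0695 m

Conservation of energy between contact and max compression: ½mv² = ½kx²
x = v√(m/k) = 12.6 × √(0.0934/3070) = 0.06950 m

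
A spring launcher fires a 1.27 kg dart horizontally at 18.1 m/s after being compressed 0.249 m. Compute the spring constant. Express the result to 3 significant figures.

k = 6710 N/m

Spring PE at full compression equals KE at release: ½kx² = ½mv²
k = mv²/x² = (1.27)(18.1)²/(0.249)² = 6711 N/m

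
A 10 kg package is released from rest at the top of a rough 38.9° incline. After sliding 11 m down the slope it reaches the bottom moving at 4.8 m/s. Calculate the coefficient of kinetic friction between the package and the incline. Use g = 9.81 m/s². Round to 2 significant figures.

Energy balance down the incline: mg L sinθ − ½mv² = μ_k (mg cosθ) L
mgL sinθ = 677.63 J; ½mv² = 115.20 J
W_f = 677.63 − 115.20 = 562.4 J
μ_k = W_f/(mg cosθ · L) = 562.4/(76.35 × 11) = 0.6697

μ_k = 0.67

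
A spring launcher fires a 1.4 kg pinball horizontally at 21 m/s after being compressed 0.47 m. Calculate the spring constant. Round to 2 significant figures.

Energy stored in the spring equals the launch KE: ½kx² = ½mv²
k = mv²/x² = (1.4)(21)²/(0.47)² = 2795 N/m

k = 2800 N/m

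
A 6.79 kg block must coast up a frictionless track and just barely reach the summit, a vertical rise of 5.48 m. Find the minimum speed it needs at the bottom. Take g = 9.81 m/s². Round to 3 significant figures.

At the top it is momentarily at rest, so all KE converts to PE: ½mv² = mgh
v = √(2gh) = √(2 × 9.81 × 5.48) = 10.37 m/s

v = 10.4 m/s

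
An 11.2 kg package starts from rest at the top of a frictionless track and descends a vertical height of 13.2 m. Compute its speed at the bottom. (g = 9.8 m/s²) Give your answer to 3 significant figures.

v = 16.1 m/s

By conservation of mechanical energy, mgh = ½mv²
v = √(2gh) = √(2 × 9.8 × 13.2) = √258.72 = 16.08 m/s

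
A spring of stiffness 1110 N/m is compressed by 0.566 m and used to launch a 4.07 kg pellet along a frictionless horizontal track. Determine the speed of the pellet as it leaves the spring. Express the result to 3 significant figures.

v = 9.35 m/s

Conservation of energy: ½kx² = ½mv²
v = x√(k/m) = 0.566 × √(1110/4.07) = 9.347 m/s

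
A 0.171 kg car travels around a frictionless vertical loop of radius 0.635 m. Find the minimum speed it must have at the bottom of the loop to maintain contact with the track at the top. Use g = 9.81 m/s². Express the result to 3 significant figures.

At the top: mg = mv_top²/r ⇒ v_top² = gr = 6.229 m²/s²
Energy from bottom to top (height 2r): ½mv_bot² = ½mv_top² + mg(2r)
v_bot² = gr + 4gr = 5gr = 31.15
v_bot = √(5gr) = 5.581 m/s

v = 5.58 m/s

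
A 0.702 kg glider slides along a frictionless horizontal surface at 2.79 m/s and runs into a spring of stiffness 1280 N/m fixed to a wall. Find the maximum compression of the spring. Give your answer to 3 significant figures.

At max compression the glider is momentarily at rest: ½mv² = ½kx²
x = v√(m/k) = 2.79 × √(0.702/1280) = 0.06534 m

x = 0.0653 m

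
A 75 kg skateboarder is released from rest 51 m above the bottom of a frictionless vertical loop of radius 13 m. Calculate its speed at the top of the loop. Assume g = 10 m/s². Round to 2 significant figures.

Energy conservation: mgh = ½mv_top² + mg(2r)
v_top² = 2g(h − 2r) = 2(10)(51 − 26.00) = 500.0
v_top = 22.36 m/s

v = 22 m/s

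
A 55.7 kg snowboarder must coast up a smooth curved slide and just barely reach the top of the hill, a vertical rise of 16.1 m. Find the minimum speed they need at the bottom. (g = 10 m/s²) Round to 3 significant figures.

At the top they are momentarily at rest, so all KE converts to PE: ½mv² = mgh
v = √(2gh) = √(2 × 10 × 16.1) = 17.94 m/s

v = 17.9 m/s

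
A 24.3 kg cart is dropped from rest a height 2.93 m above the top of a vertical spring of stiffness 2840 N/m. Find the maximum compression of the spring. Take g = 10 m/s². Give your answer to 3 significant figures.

x = 0.799 m

Let x be the compression. The total drop is H + x, and the cart is instantaneously at rest at max compression, so energy conservation gives:
mg(H + x) = ½kx²
½(2840)x² − (24.3)(10)x − (24.3)(10)(2.93) = 0
1420x² − 243.0x − 712.0 = 0
x = [243.0 + √(59049 + 4.0441e+06)]/(2 × 1420) = 0.7988 m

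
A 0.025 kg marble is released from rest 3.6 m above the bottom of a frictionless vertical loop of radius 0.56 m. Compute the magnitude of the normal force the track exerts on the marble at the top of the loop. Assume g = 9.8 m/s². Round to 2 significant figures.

N = 1.9 N

Energy from release to top (height 2r): mgh = ½mv_top² + mg(2r)
v_top² = 2g(h − 2r) = 2(9.8)(3.6 − 1.120) = 48.608 m²/s²
At the top, both N and weight point toward the centre: N + mg = mv_top²/r
N = m(v_top²/r − g) = 0.025(48.608/0.56 − 9.8) = 1.925 N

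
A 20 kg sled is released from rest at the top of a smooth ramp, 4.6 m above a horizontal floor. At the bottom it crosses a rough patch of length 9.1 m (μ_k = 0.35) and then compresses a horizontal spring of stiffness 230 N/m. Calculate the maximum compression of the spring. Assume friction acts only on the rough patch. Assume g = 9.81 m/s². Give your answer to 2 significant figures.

x = 1.6 m

Initial energy: E₁ = mgh = (20)(9.81)(4.6) = 902.52 J
Friction removes W_f = μ_k mg d = (0.35)(20)(9.81)(9.1) = 624.9 J
Energy reaching the spring: E = 902.52 − 624.9 = 277.62 J
At max compression ½kx² = E ⇒ x = √(2E/k) = √(2 × 277.62/230) = 1.554 m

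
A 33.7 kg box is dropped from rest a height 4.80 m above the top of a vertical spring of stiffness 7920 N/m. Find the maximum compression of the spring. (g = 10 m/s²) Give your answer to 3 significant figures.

x = 0.683 m

Let x be the compression. The total drop is H + x, and the box is instantaneously at rest at max compression, so energy conservation gives:
mg(H + x) = ½kx²
½(7920)x² − (33.7)(10)x − (33.7)(10)(4.80) = 0
3960x² − 337.0x − 1618 = 0
x = [337.0 + √(113569 + 2.5623e+07)]/(2 × 3960) = 0.6831 m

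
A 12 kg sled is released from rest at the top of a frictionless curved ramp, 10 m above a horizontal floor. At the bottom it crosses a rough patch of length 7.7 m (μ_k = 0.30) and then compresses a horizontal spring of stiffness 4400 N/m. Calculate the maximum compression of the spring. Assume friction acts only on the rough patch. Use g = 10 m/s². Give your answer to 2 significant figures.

x = 0.65 m

Initial energy: E₁ = mgh = (12)(10)(10) = 1200.0 J
Friction removes W_f = μ_k mg d = (0.30)(12)(10)(7.7) = 277.2 J
Energy reaching the spring: E = 1200.0 − 277.2 = 922.80 J
At max compression ½kx² = E ⇒ x = √(2E/k) = √(2 × 922.80/4400) = 0.6477 m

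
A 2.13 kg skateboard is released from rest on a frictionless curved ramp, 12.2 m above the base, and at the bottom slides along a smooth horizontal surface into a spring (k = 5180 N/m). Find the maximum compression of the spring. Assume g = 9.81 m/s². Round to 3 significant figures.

Energy conservation (no friction) from release to max compression: mgh = ½kx²
x = √(2mgh/k) = √(2 × 2.13 × 9.81 × 12.2 / 5180) = 0.3137 m

x = 0.314 m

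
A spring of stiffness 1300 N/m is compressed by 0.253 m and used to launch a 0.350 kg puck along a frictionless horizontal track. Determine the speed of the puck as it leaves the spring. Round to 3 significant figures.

Conservation of energy: ½kx² = ½mv²
v = x√(k/m) = 0.253 × √(1300/0.350) = 15.42 m/s

v = 15.4 m/s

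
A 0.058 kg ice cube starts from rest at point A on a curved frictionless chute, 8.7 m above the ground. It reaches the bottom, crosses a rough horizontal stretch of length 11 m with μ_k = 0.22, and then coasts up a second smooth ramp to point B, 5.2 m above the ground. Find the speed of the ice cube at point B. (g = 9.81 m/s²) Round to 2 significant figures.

Energy at A: mgh₁ = (0.058)(9.81)(8.7) = 4.9501 J
Friction loss: W_f = μ_k mg d = 1.377 J
At B: ½mv² + mgh₂ = mgh₁ − W_f
½mv² = 4.9501 − 1.377 − 2.9587 = 0.61450 J
v = √(2 × 0.61450/0.058) = 4.603 m/s

v = 4.6 m/s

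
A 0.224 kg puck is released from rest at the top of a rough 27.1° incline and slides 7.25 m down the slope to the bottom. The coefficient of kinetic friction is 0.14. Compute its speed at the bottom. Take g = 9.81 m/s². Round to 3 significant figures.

v = 6.86 m/s

Energy: mgh = ½mv² + W_f, with h = L sinθ and W_f = μ_k (mg cosθ) L
mgh = mgL sinθ = (0.224)(9.81)(7.25)sin27.1° = 7.2575 J
W_f = μ_k mg cosθ · L = (0.14)(0.224)(9.81)cos27.1°·7.25 = 1.986 J
½mv² = 7.2575 − 1.986 = 5.2720 J
v = √(2 × 5.2720/0.224) = 6.861 m/s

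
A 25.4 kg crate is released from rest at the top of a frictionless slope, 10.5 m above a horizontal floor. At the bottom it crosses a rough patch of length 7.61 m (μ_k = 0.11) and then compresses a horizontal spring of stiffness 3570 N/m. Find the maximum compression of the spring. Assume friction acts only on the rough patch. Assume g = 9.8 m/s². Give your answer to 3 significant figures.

x = 1.16 m

Initial energy: E₁ = mgh = (25.4)(9.8)(10.5) = 2613.7 J
Friction removes W_f = μ_k mg d = (0.11)(25.4)(9.8)(7.61) = 208.4 J
Energy reaching the spring: E = 2613.7 − 208.4 = 2405.3 J
At max compression ½kx² = E ⇒ x = √(2E/k) = √(2 × 2405.3/3570) = 1.161 m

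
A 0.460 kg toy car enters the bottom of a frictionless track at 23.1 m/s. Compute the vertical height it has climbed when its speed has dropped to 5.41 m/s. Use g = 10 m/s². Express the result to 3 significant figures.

Conservation of energy: ½mv₁² = ½mv₂² + mgh
h = (v₁² − v₂²)/(2g) = (23.1² − 5.41²)/(2 × 10) = 25.22 m

h = 25.2 m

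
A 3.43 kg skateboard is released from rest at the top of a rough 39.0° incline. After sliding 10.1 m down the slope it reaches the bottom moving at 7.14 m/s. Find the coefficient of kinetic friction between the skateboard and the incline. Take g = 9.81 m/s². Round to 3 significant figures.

mgh = ½mv² + μ_k (mg cosθ) L, with h = L sinθ
mgL sinθ = 213.87 J; ½mv² = 87.430 J
W_f = 213.87 − 87.430 = 126.4 J
μ_k = W_f/(mg cosθ · L) = 126.4/(26.15 × 10.1) = 0.4787

μ_k = 0.479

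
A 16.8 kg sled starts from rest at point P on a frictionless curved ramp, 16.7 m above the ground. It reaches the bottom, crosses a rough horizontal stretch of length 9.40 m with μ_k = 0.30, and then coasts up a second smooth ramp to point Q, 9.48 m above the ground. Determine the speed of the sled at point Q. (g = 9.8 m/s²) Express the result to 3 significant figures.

v = 9.29 m/s

Energy at P: mgh₁ = (16.8)(9.8)(16.7) = 2749.5 J
Friction loss: W_f = μ_k mg d = 464.3 J
At Q: ½mv² + mgh₂ = mgh₁ − W_f
½mv² = 2749.5 − 464.3 − 1560.8 = 724.42 J
v = √(2 × 724.42/16.8) = 9.287 m/s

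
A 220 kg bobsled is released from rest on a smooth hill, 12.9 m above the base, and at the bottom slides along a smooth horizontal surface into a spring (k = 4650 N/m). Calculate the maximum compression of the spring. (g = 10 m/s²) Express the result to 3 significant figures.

Energy conservation (no friction) from release to max compression: mgh = ½kx²
x = √(2mgh/k) = √(2 × 220 × 10 × 12.9 / 4650) = 3.494 m

x = 3.49 m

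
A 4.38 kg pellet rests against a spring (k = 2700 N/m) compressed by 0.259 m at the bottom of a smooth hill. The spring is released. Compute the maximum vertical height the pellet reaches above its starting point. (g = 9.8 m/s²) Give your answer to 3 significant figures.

All spring PE becomes gravitational PE at the highest point: ½kx² = mgh
h = kx²/(2mg) = (2700)(0.259)²/(2 × 4.38 × 9.8) = 2.110 m

h = 2.11 m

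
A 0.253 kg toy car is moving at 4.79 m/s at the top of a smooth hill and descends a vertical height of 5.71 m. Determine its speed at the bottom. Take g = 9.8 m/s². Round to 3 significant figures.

v = 11.6 m/s

By conservation of mechanical energy, ½mv₀² + mgh = ½mv²
v² = v₀² + 2gh = (4.79)² + 2(9.8)(5.71) = 134.86
v = √134.86 = 11.61 m/s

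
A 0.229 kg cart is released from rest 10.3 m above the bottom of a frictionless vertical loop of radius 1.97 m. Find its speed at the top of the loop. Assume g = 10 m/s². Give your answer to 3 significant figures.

v = 11.3 m/s

Energy conservation: mgh = ½mv_top² + mg(2r)
v_top² = 2g(h − 2r) = 2(10)(10.3 − 3.940) = 127.2
v_top = 11.28 m/s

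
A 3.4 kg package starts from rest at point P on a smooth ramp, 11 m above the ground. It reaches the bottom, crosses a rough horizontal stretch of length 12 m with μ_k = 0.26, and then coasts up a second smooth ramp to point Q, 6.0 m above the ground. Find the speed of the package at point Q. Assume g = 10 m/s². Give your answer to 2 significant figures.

Energy at P: mgh₁ = (3.4)(10)(11) = 374.00 J
Friction loss: W_f = μ_k mg d = 106.1 J
At Q: ½mv² + mgh₂ = mgh₁ − W_f
½mv² = 374.00 − 106.1 − 204.00 = 63.920 J
v = √(2 × 63.920/3.4) = 6.132 m/s

v = 6.1 m/s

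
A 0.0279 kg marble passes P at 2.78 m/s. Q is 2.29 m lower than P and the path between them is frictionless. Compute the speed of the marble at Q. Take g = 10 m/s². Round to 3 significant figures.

Energy conservation between the two points: ½mv₀² + mgh = ½mv²
v² = v₀² + 2gh = (2.78)² + 2(10)(2.29) = 53.528
v = √53.528 = 7.316 m/s

v = 7.32 m/s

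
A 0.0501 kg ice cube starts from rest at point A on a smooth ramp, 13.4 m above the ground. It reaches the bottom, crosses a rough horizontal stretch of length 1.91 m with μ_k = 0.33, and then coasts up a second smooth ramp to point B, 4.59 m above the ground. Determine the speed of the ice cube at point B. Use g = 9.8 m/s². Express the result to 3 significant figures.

Energy at A: mgh₁ = (0.0501)(9.8)(13.4) = 6.5791 J
Friction loss: W_f = μ_k mg d = 0.3095 J
At B: ½mv² + mgh₂ = mgh₁ − W_f
½mv² = 6.5791 − 0.3095 − 2.2536 = 4.0161 J
v = √(2 × 4.0161/0.0501) = 12.66 m/s

v = 12.7 m/s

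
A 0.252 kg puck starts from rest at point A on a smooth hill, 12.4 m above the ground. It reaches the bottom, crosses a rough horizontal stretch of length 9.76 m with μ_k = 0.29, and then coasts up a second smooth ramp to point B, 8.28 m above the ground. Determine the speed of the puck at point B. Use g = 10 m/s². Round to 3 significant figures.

v = 5.08 m/s

Energy at A: mgh₁ = (0.252)(10)(12.4) = 31.248 J
Friction loss: W_f = μ_k mg d = 7.133 J
At B: ½mv² + mgh₂ = mgh₁ − W_f
½mv² = 31.248 − 7.133 − 20.866 = 3.2498 J
v = √(2 × 3.2498/0.252) = 5.079 m/s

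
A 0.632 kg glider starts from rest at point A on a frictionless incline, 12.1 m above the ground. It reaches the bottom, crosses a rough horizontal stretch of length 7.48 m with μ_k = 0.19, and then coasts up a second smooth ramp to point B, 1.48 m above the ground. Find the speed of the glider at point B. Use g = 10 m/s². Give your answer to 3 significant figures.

v = 13.6 m/s

Energy at A: mgh₁ = (0.632)(10)(12.1) = 76.472 J
Friction loss: W_f = μ_k mg d = 8.982 J
At B: ½mv² + mgh₂ = mgh₁ − W_f
½mv² = 76.472 − 8.982 − 9.3536 = 58.136 J
v = √(2 × 58.136/0.632) = 13.56 m/s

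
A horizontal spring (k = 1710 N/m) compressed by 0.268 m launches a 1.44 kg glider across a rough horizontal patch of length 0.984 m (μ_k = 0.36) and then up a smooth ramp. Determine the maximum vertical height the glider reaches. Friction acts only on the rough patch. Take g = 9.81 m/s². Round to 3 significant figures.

h = 3.99 m

Spring energy: E₀ = ½kx² = ½(1710)(0.268)² = 61.410 J
Friction: W_f = μ_k mg d = (0.36)(1.44)(9.81)(0.984) = 5.004 J
Energy at base of ramp: E = 61.410 − 5.004 = 56.405 J
At max height all remaining energy is PE: mgh = E ⇒ h = E/(mg) = 56.405/(1.44 × 9.81) = 3.993 m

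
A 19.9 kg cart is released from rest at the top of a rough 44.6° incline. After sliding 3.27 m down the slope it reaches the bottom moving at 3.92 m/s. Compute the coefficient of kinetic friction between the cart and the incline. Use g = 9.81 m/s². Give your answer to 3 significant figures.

mgh = ½mv² + μ_k (mg cosθ) L, with h = L sinθ
mgL sinθ = 448.23 J; ½mv² = 152.90 J
W_f = 448.23 − 152.90 = 295.3 J
μ_k = W_f/(mg cosθ · L) = 295.3/(139.0 × 3.27) = 0.6498

μ_k = 0.650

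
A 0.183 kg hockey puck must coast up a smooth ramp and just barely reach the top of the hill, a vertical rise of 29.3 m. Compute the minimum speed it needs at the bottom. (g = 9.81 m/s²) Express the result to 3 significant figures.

At the top it is momentarily at rest, so all KE converts to PE: ½mv² = mgh
v = √(2gh) = √(2 × 9.81 × 29.3) = 23.98 m/s

v = 24.0 m/s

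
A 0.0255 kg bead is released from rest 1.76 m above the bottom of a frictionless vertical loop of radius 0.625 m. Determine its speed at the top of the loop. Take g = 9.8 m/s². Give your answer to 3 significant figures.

v = 3.16 m/s

Energy conservation: mgh = ½mv_top² + mg(2r)
v_top² = 2g(h − 2r) = 2(9.8)(1.76 − 1.250) = 9.996
v_top = 3.162 m/s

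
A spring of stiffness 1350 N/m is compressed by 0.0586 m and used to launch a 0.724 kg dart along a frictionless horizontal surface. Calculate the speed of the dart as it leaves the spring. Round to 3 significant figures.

v = 2.53 m/s

Conservation of energy: ½kx² = ½mv²
v = x√(k/m) = 0.0586 × √(1350/0.724) = 2.530 m/s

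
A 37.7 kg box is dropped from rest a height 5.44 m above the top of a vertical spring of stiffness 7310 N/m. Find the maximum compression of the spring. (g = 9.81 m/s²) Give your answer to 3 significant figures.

Take the reference level at the top of the uncompressed spring. At max compression the box has fallen H + x and is momentarily at rest:
mg(H + x) = ½kx²
½(7310)x² − (37.7)(9.81)x − (37.7)(9.81)(5.44) = 0
3655x² − 369.8x − 2012 = 0
x = [369.8 + √(136779 + 2.9414e+07)]/(2 × 3655) = 0.7942 m

x = 0.794 m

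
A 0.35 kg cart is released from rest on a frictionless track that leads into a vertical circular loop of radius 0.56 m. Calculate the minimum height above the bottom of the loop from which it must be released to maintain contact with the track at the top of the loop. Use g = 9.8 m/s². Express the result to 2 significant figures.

h = 1.4 m

At the top, for minimum speed gravity alone supplies the centripetal force: mg = mv_top²/r ⇒ v_top² = gr = 5.488 m²/s²
Energy conservation from release height h to the top (height 2r): mgh = ½mv_top² + mg(2r)
h = v_top²/(2g) + 2r = r/2 + 2r = 5r/2 = 1.400 m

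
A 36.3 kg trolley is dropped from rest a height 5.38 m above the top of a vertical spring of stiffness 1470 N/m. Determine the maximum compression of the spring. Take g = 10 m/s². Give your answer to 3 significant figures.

x = 1.90 m

Take the reference level at the top of the uncompressed spring. At max compression the trolley has fallen H + x and is momentarily at rest:
mg(H + x) = ½kx²
½(1470)x² − (36.3)(10)x − (36.3)(10)(5.38) = 0
735.0x² − 363.0x − 1953 = 0
x = [363.0 + √(131769 + 5.7416e+06)]/(2 × 735.0) = 1.896 m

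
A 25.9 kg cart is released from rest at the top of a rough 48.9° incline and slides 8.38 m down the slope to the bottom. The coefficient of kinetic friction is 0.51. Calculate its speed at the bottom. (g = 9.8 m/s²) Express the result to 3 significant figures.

Energy: mgh = ½mv² + W_f, with h = L sinθ and W_f = μ_k (mg cosθ) L
mgh = mgL sinθ = (25.9)(9.8)(8.38)sin48.9° = 1602.8 J
W_f = μ_k mg cosθ · L = (0.51)(25.9)(9.8)cos48.9°·8.38 = 713.1 J
½mv² = 1602.8 − 713.1 = 889.73 J
v = √(2 × 889.73/25.9) = 8.289 m/s

v = 8.29 m/s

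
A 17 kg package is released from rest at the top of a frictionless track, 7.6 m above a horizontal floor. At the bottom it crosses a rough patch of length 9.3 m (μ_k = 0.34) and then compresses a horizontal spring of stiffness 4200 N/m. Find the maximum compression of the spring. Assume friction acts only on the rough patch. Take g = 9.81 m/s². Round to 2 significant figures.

Initial energy: E₁ = mgh = (17)(9.81)(7.6) = 1267.5 J
Friction removes W_f = μ_k mg d = (0.34)(17)(9.81)(9.3) = 527.3 J
Energy reaching the spring: E = 1267.5 − 527.3 = 740.13 J
At max compression ½kx² = E ⇒ x = √(2E/k) = √(2 × 740.13/4200) = 0.5937 m

x = 0.59 m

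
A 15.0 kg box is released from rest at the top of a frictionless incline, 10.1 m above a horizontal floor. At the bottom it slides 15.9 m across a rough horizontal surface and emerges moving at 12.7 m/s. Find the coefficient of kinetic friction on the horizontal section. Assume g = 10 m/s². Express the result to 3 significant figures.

μ_k = 0.128

Energy at the top = energy at the end + work done against friction:
mgh = ½mv² + μ_k m g d
mgh = 1515.0 J; ½mv² = 1209.7 J
W_f = 1515.0 − 1209.7 = 305.3 J
μ_k = W_f/(mg·d) = 305.3/(150.0 × 15.9) = 0.1280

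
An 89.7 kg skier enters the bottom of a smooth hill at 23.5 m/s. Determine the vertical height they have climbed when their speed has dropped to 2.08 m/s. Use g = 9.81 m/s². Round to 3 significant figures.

Conservation of energy: ½mv₁² = ½mv₂² + mgh
h = (v₁² − v₂²)/(2g) = (23.5² − 2.08²)/(2 × 9.81) = 27.93 m

h = 27.9 m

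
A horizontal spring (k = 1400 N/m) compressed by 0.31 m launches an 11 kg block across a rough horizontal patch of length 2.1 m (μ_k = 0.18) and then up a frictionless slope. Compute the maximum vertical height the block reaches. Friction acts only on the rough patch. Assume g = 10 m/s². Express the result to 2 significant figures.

Spring energy: E₀ = ½kx² = ½(1400)(0.31)² = 67.270 J
Friction: W_f = μ_k mg d = (0.18)(11)(10)(2.1) = 41.58 J
Energy at base of ramp: E = 67.270 − 41.58 = 25.690 J
At max height all remaining energy is PE: mgh = E ⇒ h = E/(mg) = 25.690/(11 × 10) = 0.2335 m

h = 0.23 m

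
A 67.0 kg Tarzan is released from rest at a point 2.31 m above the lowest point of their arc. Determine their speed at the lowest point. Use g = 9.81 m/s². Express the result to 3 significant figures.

Equating total energy at the two states: mgh = ½mv²
The mass cancels from both sides.
v = √(2gh) = √(2 × 9.81 × 2.31) = √45.322 = 6.732 m/s

v = 6.73 m/s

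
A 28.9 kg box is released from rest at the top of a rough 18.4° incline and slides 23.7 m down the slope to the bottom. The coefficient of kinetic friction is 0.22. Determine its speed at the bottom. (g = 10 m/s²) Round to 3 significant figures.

Taking the bottom as reference, mgh = ½mv² + μ_k N L with h = L sinθ, N = mg cosθ:
mgh = mgL sinθ = (28.9)(10)(23.7)sin18.4° = 2162.0 J
W_f = μ_k mg cosθ · L = (0.22)(28.9)(10)cos18.4°·23.7 = 1430 J
½mv² = 2162.0 − 1430 = 732.16 J
v = √(2 × 732.16/28.9) = 7.118 m/s

v = 7.12 m/s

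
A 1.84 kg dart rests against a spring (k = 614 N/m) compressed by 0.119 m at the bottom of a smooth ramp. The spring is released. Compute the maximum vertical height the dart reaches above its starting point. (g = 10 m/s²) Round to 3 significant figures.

h = 0.236 m

Energy conservation from release to the highest point: ½kx² = mgh
h = kx²/(2mg) = (614)(0.119)²/(2 × 1.84 × 10) = 0.2363 m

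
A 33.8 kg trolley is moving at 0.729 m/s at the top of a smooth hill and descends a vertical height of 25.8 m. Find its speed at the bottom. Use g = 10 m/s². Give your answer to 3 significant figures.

v = 22.7 m/s

Mechanical energy is conserved (no friction): ½mv₀² + mgh = ½mv²
v² = v₀² + 2gh = (0.729)² + 2(10)(25.8) = 516.53
v = √516.53 = 22.73 m/s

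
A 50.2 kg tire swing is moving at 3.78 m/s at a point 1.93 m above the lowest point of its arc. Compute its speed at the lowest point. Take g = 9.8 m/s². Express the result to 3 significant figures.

By conservation of mechanical energy, ½mv₀² + mgh = ½mv²
v² = v₀² + 2gh = (3.78)² + 2(9.8)(1.93) = 52.116
v = √52.116 = 7.219 m/s

v = 7.22 m/s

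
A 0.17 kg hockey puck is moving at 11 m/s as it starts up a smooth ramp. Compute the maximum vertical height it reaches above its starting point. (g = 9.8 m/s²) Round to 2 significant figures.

Setting KE at the bottom equal to PE gained: ½mv² = mgh
h = v²/(2g) = 11²/(2 × 9.8) = 6.173 m

h = 6.2 m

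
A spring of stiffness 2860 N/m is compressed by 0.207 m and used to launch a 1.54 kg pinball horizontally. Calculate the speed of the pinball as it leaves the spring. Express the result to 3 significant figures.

v = 8.92 m/s

Spring PE converts entirely to kinetic energy: ½kx² = ½mv²
v = x√(k/m) = 0.207 × √(2860/1.54) = 8.921 m/s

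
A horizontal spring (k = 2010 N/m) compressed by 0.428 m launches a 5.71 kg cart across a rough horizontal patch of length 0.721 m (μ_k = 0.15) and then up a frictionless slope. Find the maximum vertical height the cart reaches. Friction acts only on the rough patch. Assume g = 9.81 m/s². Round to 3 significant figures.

Spring energy: E₀ = ½kx² = ½(2010)(0.428)² = 184.10 J
Friction: W_f = μ_k mg d = (0.15)(5.71)(9.81)(0.721) = 6.058 J
Energy at base of ramp: E = 184.10 − 6.058 = 178.04 J
At max height all remaining energy is PE: mgh = E ⇒ h = E/(mg) = 178.04/(5.71 × 9.81) = 3.178 m

h = 3.18 m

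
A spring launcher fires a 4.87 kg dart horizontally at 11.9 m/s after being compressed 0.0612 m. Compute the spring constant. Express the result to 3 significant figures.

k = 184000 N/m

Energy stored in the spring equals the launch KE: ½kx² = ½mv²
k = mv²/x² = (4.87)(11.9)²/(0.0612)² = 184128 N/m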